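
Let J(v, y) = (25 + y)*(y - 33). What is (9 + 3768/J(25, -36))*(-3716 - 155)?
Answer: -13676243/253 ≈ -54056.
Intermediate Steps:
J(v, y) = (-33 + y)*(25 + y) (J(v, y) = (25 + y)*(-33 + y) = (-33 + y)*(25 + y))
(9 + 3768/J(25, -36))*(-3716 - 155) = (9 + 3768/(-825 + (-36)**2 - 8*(-36)))*(-3716 - 155) = (9 + 3768/(-825 + 1296 + 288))*(-3871) = (9 + 3768/759)*(-3871) = (9 + 3768*(1/759))*(-3871) = (9 + 1256/253)*(-3871) = (3533/253)*(-3871) = -13676243/253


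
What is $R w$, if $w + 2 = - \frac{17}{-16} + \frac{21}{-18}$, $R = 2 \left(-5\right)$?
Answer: $\frac{505}{24} \approx 21.042$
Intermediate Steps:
$R = -10$
$w = - \frac{101}{48}$ ($w = -2 + \left(- \frac{17}{-16} + \frac{21}{-18}\right) = -2 + \left(\left(-17\right) \left(- \frac{1}{16}\right) + 21 \left(- \frac{1}{18}\right)\right) = -2 + \left(\frac{17}{16} - \frac{7}{6}\right) = -2 - \frac{5}{48} = - \frac{101}{48} \approx -2.1042$)
$R w = \left(-10\right) \left(- \frac{101}{48}\right) = \frac{505}{24}$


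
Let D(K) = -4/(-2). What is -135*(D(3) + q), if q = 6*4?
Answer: -3510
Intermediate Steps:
D(K) = 2 (D(K) = -4*(-½) = 2)
q = 24
-135*(D(3) + q) = -135*(2 + 24) = -135*26 = -3510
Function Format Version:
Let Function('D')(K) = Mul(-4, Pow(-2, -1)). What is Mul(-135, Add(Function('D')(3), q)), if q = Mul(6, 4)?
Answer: -3510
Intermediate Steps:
Function('D')(K) = 2 (Function('D')(K) = Mul(-4, Rational(-1, 2)) = 2)
q = 24
Mul(-135, Add(Function('D')(3), q)) = Mul(-135, Add(2, 24)) = Mul(-135, 26) = -3510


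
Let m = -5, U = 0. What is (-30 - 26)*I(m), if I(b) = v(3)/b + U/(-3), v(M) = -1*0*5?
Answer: 0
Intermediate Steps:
v(M) = 0 (v(M) = 0*5 = 0)
I(b) = 0 (I(b) = 0/b + 0/(-3) = 0 + 0*(-1/3) = 0 + 0 = 0)
(-30 - 26)*I(m) = (-30 - 26)*0 = -56*0 = 0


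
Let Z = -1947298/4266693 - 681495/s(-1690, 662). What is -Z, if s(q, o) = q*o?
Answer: -145826377919/954698158908 ≈ -0.15275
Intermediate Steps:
s(q, o) = o*q
Z = 145826377919/954698158908 (Z = -1947298/4266693 - 681495/(662*(-1690)) = -1947298*1/4266693 - 681495/(-1118780) = -1947298/4266693 - 681495*(-1/1118780) = -1947298/4266693 + 136299/223756 = 145826377919/954698158908 ≈ 0.15275)
-Z = -1*145826377919/954698158908 = -145826377919/954698158908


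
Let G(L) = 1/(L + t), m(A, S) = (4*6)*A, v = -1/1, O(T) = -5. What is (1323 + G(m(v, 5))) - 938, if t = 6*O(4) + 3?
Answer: 19634/51 ≈ 384.98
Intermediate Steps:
t = -27 (t = 6*(-5) + 3 = -30 + 3 = -27)
v = -1 (v = -1*1 = -1)
m(A, S) = 24*A
G(L) = 1/(-27 + L) (G(L) = 1/(L - 27) = 1/(-27 + L))
(1323 + G(m(v, 5))) - 938 = (1323 + 1/(-27 + 24*(-1))) - 938 = (1323 + 1/(-27 - 24)) - 938 = (1323 + 1/(-51)) - 938 = (1323 - 1/51) - 938 = 67472/51 - 938 = 19634/51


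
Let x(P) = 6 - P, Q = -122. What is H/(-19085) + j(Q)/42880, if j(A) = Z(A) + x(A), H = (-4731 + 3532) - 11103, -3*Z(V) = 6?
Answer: 52991447/81836480 ≈ 0.64753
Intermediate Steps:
Z(V) = -2 (Z(V) = -⅓*6 = -2)
H = -12302 (H = -1199 - 11103 = -12302)
j(A) = 4 - A (j(A) = -2 + (6 - A) = 4 - A)
H/(-19085) + j(Q)/42880 = -12302/(-19085) + (4 - 1*(-122))/42880 = -12302*(-1/19085) + (4 + 122)*(1/42880) = 12302/19085 + 126*(1/42880) = 12302/19085 + 63/21440 = 52991447/81836480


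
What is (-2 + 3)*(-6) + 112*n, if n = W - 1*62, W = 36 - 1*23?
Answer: -5494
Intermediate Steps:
W = 13 (W = 36 - 23 = 13)
n = -49 (n = 13 - 1*62 = 13 - 62 = -49)
(-2 + 3)*(-6) + 112*n = (-2 + 3)*(-6) + 112*(-49) = 1*(-6) - 5488 = -6 - 5488 = -5494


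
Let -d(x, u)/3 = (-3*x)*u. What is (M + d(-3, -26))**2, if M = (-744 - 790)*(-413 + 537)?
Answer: 35915556196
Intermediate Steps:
d(x, u) = 9*u*x (d(x, u) = -3*(-3*x)*u = -(-9)*u*x = 9*u*x)
M = -190216 (M = -1534*124 = -190216)
(M + d(-3, -26))**2 = (-190216 + 9*(-26)*(-3))**2 = (-190216 + 702)**2 = (-189514)**2 = 35915556196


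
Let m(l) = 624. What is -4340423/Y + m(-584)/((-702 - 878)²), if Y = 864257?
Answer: -677180792552/134845698425 ≈ -5.0219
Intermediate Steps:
-4340423/Y + m(-584)/((-702 - 878)²) = -4340423/864257 + 624/((-702 - 878)²) = -4340423*1/864257 + 624/((-1580)²) = -4340423/864257 + 624/2496400 = -4340423/864257 + 624*(1/2496400) = -4340423/864257 + 39/156025 = -677180792552/134845698425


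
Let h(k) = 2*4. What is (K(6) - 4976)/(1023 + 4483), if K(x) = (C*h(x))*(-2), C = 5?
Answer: -2528/2753 ≈ -0.91827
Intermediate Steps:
h(k) = 8
K(x) = -80 (K(x) = (5*8)*(-2) = 40*(-2) = -80)
(K(6) - 4976)/(1023 + 4483) = (-80 - 4976)/(1023 + 4483) = -5056/5506 = -5056*1/5506 = -2528/2753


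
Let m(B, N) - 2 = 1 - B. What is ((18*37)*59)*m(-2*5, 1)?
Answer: 510822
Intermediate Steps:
m(B, N) = 3 - B (m(B, N) = 2 + (1 - B) = 3 - B)
((18*37)*59)*m(-2*5, 1) = ((18*37)*59)*(3 - (-2)*5) = (666*59)*(3 - 1*(-10)) = 39294*(3 + 10) = 39294*13 = 510822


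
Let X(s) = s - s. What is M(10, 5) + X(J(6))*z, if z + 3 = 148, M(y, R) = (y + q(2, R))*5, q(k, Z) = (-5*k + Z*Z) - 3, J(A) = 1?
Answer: 110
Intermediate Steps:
X(s) = 0
q(k, Z) = -3 + Z² - 5*k (q(k, Z) = (-5*k + Z²) - 3 = (Z² - 5*k) - 3 = -3 + Z² - 5*k)
M(y, R) = -65 + 5*y + 5*R² (M(y, R) = (y + (-3 + R² - 5*2))*5 = (y + (-3 + R² - 10))*5 = (y + (-13 + R²))*5 = (-13 + y + R²)*5 = -65 + 5*y + 5*R²)
z = 145 (z = -3 + 148 = 145)
M(10, 5) + X(J(6))*z = (-65 + 5*10 + 5*5²) + 0*145 = (-65 + 50 + 5*25) + 0 = (-65 + 50 + 125) + 0 = 110 + 0 = 110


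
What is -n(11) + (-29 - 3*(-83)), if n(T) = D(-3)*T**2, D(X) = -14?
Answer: 1914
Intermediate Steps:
n(T) = -14*T**2
-n(11) + (-29 - 3*(-83)) = -(-14)*11**2 + (-29 - 3*(-83)) = -(-14)*121 + (-29 + 249) = -1*(-1694) + 220 = 1694 + 220 = 1914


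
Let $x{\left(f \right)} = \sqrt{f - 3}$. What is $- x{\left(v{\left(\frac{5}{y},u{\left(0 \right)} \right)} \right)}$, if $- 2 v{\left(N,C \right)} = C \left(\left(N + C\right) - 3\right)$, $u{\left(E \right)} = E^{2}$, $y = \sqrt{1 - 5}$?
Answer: $- i \sqrt{3} \approx - 1.732 i$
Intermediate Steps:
$y = 2 i$ ($y = \sqrt{-4} = 2 i \approx 2.0 i$)
$v{\left(N,C \right)} = - \frac{C \left(-3 + C + N\right)}{2}$ ($v{\left(N,C \right)} = - \frac{C \left(\left(N + C\right) - 3\right)}{2} = - \frac{C \left(\left(C + N\right) - 3\right)}{2} = - \frac{C \left(-3 + C + N\right)}{2}$)
$x{\left(f \right)} = \sqrt{-3 + f}$
$- x{\left(v{\left(\frac{5}{y},u{\left(0 \right)} \right)} \right)} = - \sqrt{-3 + \frac{0^{2} \left(3 - 0^{2} - \frac{5}{2 i}\right)}{2}} = - \sqrt{-3 + \frac{1}{2} \cdot 0 \left(3 - 0 - 5 \left(- \frac{i}{2}\right)\right)} = - \sqrt{-3 + \frac{1}{2} \cdot 0 \left(3 + 0 - - \frac{5 i}{2}\right)} = - \sqrt{-3 + \frac{1}{2} \cdot 0 \left(3 + 0 + \frac{5 i}{2}\right)} = - \sqrt{-3 + \frac{1}{2} \cdot 0 \left(3 + \frac{5 i}{2}\right)} = - \sqrt{-3 + 0} = - \sqrt{-3} = - i \sqrt{3}$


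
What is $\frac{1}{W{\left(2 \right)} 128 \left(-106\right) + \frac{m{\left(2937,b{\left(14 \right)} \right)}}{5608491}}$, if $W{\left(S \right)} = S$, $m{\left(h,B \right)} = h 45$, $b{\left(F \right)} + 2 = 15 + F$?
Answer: $- \frac{1869497}{50730626537} \approx -3.6851 \cdot 10^{-5}$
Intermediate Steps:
$b{\left(F \right)} = 13 + F$ ($b{\left(F \right)} = -2 + \left(15 + F\right) = 13 + F$)
$m{\left(h,B \right)} = 45 h$
$\frac{1}{W{\left(2 \right)} 128 \left(-106\right) + \frac{m{\left(2937,b{\left(14 \right)} \right)}}{5608491}} = \frac{1}{2 \cdot 128 \left(-106\right) + \frac{45 \cdot 2937}{5608491}} = \frac{1}{256 \left(-106\right) + 132165 \cdot \frac{1}{5608491}} = \frac{1}{-27136 + \frac{44055}{1869497}} = \frac{1}{- \frac{50730626537}{1869497}} = - \frac{1869497}{50730626537}$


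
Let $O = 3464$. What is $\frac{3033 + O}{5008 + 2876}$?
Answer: $\frac{89}{108} \approx 0.82407$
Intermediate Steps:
$\frac{3033 + O}{5008 + 2876} = \frac{3033 + 3464}{5008 + 2876} = \frac{6497}{7884} = 6497 \cdot \frac{1}{7884} = \frac{89}{108}$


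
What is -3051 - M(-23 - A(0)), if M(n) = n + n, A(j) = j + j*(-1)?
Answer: -3005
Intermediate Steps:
A(j) = 0 (A(j) = j - j = 0)
M(n) = 2*n
-3051 - M(-23 - A(0)) = -3051 - 2*(-23 - 1*0) = -3051 - 2*(-23 + 0) = -3051 - 2*(-23) = -3051 - 1*(-46) = -3051 + 46 = -3005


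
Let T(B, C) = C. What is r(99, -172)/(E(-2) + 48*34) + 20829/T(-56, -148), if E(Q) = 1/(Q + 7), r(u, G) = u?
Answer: -169912209/1207828 ≈ -140.68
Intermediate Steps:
E(Q) = 1/(7 + Q)
r(99, -172)/(E(-2) + 48*34) + 20829/T(-56, -148) = 99/(1/(7 - 2) + 48*34) + 20829/(-148) = 99/(1/5 + 1632) + 20829*(-1/148) = 99/(1/5 + 1632) - 20829/148 = 99/(8161/5) - 20829/148 = 99*(5/8161) - 20829/148 = 495/8161 - 20829/148 = -169912209/1207828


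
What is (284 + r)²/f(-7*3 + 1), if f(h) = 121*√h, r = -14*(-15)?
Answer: -122018*I*√5/605 ≈ -450.98*I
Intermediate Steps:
r = 210
(284 + r)²/f(-7*3 + 1) = (284 + 210)²/((121*√(-7*3 + 1))) = 494²/((121*√(-21 + 1))) = 244036/((121*√(-20))) = 244036/((121*(2*I*√5))) = 244036/((242*I*√5)) = 244036*(-I*√5/1210) = -122018*I*√5/605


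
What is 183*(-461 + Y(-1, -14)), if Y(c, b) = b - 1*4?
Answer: -87657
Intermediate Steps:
Y(c, b) = -4 + b (Y(c, b) = b - 4 = -4 + b)
183*(-461 + Y(-1, -14)) = 183*(-461 + (-4 - 14)) = 183*(-461 - 18) = 183*(-479) = -87657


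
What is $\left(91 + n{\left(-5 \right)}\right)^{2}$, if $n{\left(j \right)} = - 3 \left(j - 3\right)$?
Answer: $13225$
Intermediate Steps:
$n{\left(j \right)} = 9 - 3 j$ ($n{\left(j \right)} = - 3 \left(-3 + j\right) = 9 - 3 j$)
$\left(91 + n{\left(-5 \right)}\right)^{2} = \left(91 + \left(9 - -15\right)\right)^{2} = \left(91 + \left(9 + 15\right)\right)^{2} = \left(91 + 24\right)^{2} = 115^{2} = 13225$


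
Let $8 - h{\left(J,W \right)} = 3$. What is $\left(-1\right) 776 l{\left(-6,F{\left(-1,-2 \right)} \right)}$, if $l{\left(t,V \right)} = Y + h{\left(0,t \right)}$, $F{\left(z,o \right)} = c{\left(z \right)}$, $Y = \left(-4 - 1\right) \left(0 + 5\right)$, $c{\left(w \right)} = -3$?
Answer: $15520$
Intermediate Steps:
$h{\left(J,W \right)} = 5$ ($h{\left(J,W \right)} = 8 - 3 = 5$)
$Y = -25$ ($Y = \left(-5\right) 5 = -25$)
$F{\left(z,o \right)} = -3$
$l{\left(t,V \right)} = -20$ ($l{\left(t,V \right)} = -25 + 5 = -20$)
$\left(-1\right) 776 l{\left(-6,F{\left(-1,-2 \right)} \right)} = \left(-1\right) 776 \left(-20\right) = \left(-776\right) \left(-20\right) = 15520$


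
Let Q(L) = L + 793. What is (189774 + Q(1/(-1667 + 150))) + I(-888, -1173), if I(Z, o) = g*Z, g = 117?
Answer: 131479906/1517 ≈ 86671.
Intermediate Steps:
Q(L) = 793 + L
I(Z, o) = 117*Z
(189774 + Q(1/(-1667 + 150))) + I(-888, -1173) = (189774 + (793 + 1/(-1667 + 150))) + 117*(-888) = (189774 + (793 + 1/(-1517))) - 103896 = (189774 + (793 - 1/1517)) - 103896 = (189774 + 1202980/1517) - 103896 = 289090138/1517 - 103896 = 131479906/1517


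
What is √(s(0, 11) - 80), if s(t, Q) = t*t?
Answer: 4*I*√5 ≈ 8.9443*I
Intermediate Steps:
s(t, Q) = t²
√(s(0, 11) - 80) = √(0² - 80) = √(0 - 80) = √(-80) = 4*I*√5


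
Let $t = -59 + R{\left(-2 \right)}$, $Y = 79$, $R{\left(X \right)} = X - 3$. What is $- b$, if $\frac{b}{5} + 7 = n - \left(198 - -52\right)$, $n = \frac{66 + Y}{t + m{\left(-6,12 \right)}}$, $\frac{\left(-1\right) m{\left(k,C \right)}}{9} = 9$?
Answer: $1290$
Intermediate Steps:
$R{\left(X \right)} = -3 + X$
$m{\left(k,C \right)} = -81$ ($m{\left(k,C \right)} = \left(-9\right) 9 = -81$)
$t = -64$ ($t = -59 - 5 = -64$)
$n = -1$ ($n = \frac{66 + 79}{-64 - 81} = \frac{145}{-145} = 145 \left(- \frac{1}{145}\right) = -1$)
$b = -1290$ ($b = -35 + 5 \left(-1 - \left(198 - -52\right)\right) = -35 + 5 \left(-1 - \left(198 + 52\right)\right) = -35 + 5 \left(-1 - 250\right) = -35 + 5 \left(-251\right) = -35 - 1255 = -1290$)
$- b = \left(-1\right) \left(-1290\right) = 1290$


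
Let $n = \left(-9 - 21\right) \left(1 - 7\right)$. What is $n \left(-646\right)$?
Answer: $-116280$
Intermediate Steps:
$n = 180$ ($n = \left(-30\right) \left(-6\right) = 180$)
$n \left(-646\right) = 180 \left(-646\right) = -116280$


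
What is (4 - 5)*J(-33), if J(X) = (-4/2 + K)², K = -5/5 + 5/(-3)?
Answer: -196/9 ≈ -21.778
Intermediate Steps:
K = -8/3 (K = -5*⅕ + 5*(-⅓) = -1 - 5/3 = -8/3 ≈ -2.6667)
J(X) = 196/9 (J(X) = (-4/2 - 8/3)² = (-4*½ - 8/3)² = (-2 - 8/3)² = (-14/3)² = 196/9)
(4 - 5)*J(-33) = (4 - 5)*(196/9) = -1*196/9 = -196/9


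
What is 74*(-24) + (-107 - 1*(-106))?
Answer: -1777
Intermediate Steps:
74*(-24) + (-107 - 1*(-106)) = -1776 + (-107 + 106) = -1776 - 1 = -1777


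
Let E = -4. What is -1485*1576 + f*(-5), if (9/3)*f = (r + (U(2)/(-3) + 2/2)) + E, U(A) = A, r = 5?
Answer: -21063260/9 ≈ -2.3404e+6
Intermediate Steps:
f = 4/9 (f = ((5 + (2/(-3) + 2/2)) - 4)/3 = ((5 + (2*(-⅓) + 2*(½))) - 4)/3 = ((5 + (-⅔ + 1)) - 4)/3 = ((5 + ⅓) - 4)/3 = (16/3 - 4)/3 = (⅓)*(4/3) = 4/9 ≈ 0.44444)
-1485*1576 + f*(-5) = -1485*1576 + (4/9)*(-5) = -2340360 - 20/9 = -21063260/9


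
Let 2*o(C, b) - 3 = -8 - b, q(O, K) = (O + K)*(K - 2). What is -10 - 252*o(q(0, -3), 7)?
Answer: 1502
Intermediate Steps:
q(O, K) = (-2 + K)*(K + O) (q(O, K) = (K + O)*(-2 + K) = (-2 + K)*(K + O))
o(C, b) = -5/2 - b/2 (o(C, b) = 3/2 + (-8 - b)/2 = 3/2 + (-4 - b/2) = -5/2 - b/2)
-10 - 252*o(q(0, -3), 7) = -10 - 252*(-5/2 - 1/2*7) = -10 - 252*(-5/2 - 7/2) = -10 - 252*(-6) = -10 + 1512 = 1502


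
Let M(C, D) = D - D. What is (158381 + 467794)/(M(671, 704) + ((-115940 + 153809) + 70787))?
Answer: 626175/108656 ≈ 5.7629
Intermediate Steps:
M(C, D) = 0
(158381 + 467794)/(M(671, 704) + ((-115940 + 153809) + 70787)) = (158381 + 467794)/(0 + ((-115940 + 153809) + 70787)) = 626175/(0 + (37869 + 70787)) = 626175/(0 + 108656) = 626175/108656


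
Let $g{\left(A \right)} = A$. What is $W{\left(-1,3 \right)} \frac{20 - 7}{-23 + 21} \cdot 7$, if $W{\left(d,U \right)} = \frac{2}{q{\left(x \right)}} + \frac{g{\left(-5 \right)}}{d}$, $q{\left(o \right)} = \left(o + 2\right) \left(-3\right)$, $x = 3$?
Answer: $- \frac{6643}{30} \approx -221.43$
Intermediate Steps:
$q{\left(o \right)} = -6 - 3 o$ ($q{\left(o \right)} = \left(2 + o\right) \left(-3\right) = -6 - 3 o$)
$W{\left(d,U \right)} = - \frac{2}{15} - \frac{5}{d}$ ($W{\left(d,U \right)} = \frac{2}{-6 - 9} - \frac{5}{d} = \frac{2}{-15} - \frac{5}{d} = 2 \left(- \frac{1}{15}\right) - \frac{5}{d} = - \frac{2}{15} - \frac{5}{d}$)
$W{\left(-1,3 \right)} \frac{20 - 7}{-23 + 21} \cdot 7 = \left(- \frac{2}{15} - \frac{5}{-1}\right) \frac{20 - 7}{-23 + 21} \cdot 7 = \left(- \frac{2}{15} - -5\right) \frac{13}{-2} \cdot 7 = \left(- \frac{2}{15} + 5\right) 13 \left(- \frac{1}{2}\right) 7 = \frac{73}{15} \left(- \frac{13}{2}\right) 7 = \left(- \frac{949}{30}\right) 7 = - \frac{6643}{30}$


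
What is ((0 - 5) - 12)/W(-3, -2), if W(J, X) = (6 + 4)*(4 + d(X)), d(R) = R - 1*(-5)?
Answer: -17/70 ≈ -0.24286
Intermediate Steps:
d(R) = 5 + R (d(R) = R + 5 = 5 + R)
W(J, X) = 90 + 10*X (W(J, X) = (6 + 4)*(4 + (5 + X)) = 10*(9 + X) = 90 + 10*X)
((0 - 5) - 12)/W(-3, -2) = ((0 - 5) - 12)/(90 + 10*(-2)) = (-5 - 12)/(90 - 20) = -17/70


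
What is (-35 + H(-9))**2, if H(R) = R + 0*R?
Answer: 1936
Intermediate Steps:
H(R) = R (H(R) = R + 0 = R)
(-35 + H(-9))**2 = (-35 - 9)**2 = (-44)**2 = 1936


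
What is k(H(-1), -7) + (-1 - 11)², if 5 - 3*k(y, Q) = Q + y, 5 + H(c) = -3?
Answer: 452/3 ≈ 150.67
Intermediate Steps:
H(c) = -8 (H(c) = -5 - 3 = -8)
k(y, Q) = 5/3 - Q/3 - y/3 (k(y, Q) = 5/3 - (Q + y)/3 = 5/3 + (-Q/3 - y/3) = 5/3 - Q/3 - y/3)
k(H(-1), -7) + (-1 - 11)² = (5/3 - ⅓*(-7) - ⅓*(-8)) + (-1 - 11)² = (5/3 + 7/3 + 8/3) + (-12)² = 20/3 + 144 = 452/3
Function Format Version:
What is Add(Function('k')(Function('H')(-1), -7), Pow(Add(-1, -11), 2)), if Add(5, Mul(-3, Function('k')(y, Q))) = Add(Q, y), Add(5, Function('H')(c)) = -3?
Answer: Rational(452, 3) ≈ 150.67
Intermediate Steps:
Function('H')(c) = -8 (Function('H')(c) = Add(-5, -3) = -8)
Function('k')(y, Q) = Add(Rational(5, 3), Mul(Rational(-1, 3), Q), Mul(Rational(-1, 3), y)) (Function('k')(y, Q) = Add(Rational(5, 3), Mul(Rational(-1, 3), Add(Q, y))) = Add(Rational(5, 3), Add(Mul(Rational(-1, 3), Q), Mul(Rational(-1, 3), y))) = Add(Rational(5, 3), Mul(Rational(-1, 3), Q), Mul(Rational(-1, 3), y)))
Add(Function('k')(Function('H')(-1), -7), Pow(Add(-1, -11), 2)) = Add(Add(Rational(5, 3), Mul(Rational(-1, 3), -7), Mul(Rational(-1, 3), -8)), Pow(Add(-1, -11), 2)) = Add(Add(Rational(5, 3), Rational(7, 3), Rational(8, 3)), Pow(-12, 2)) = Add(Rational(20, 3), 144) = Rational(452, 3)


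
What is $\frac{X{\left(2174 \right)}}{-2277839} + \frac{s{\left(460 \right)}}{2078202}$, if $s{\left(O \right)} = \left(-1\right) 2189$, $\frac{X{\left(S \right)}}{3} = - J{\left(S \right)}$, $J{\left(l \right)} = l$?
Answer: $\frac{8567843873}{4733809565478} \approx 0.0018099$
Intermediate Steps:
$X{\left(S \right)} = - 3 S$ ($X{\left(S \right)} = 3 \left(- S\right) = - 3 S$)
$s{\left(O \right)} = -2189$
$\frac{X{\left(2174 \right)}}{-2277839} + \frac{s{\left(460 \right)}}{2078202} = \frac{\left(-3\right) 2174}{-2277839} - \frac{2189}{2078202} = \left(-6522\right) \left(- \frac{1}{2277839}\right) - \frac{2189}{2078202} = \frac{6522}{2277839} - \frac{2189}{2078202} = \frac{8567843873}{4733809565478}$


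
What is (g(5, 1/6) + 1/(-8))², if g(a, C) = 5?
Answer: 1521/64 ≈ 23.766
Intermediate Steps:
(g(5, 1/6) + 1/(-8))² = (5 + 1/(-8))² = (5 - ⅛)² = (39/8)² = 1521/64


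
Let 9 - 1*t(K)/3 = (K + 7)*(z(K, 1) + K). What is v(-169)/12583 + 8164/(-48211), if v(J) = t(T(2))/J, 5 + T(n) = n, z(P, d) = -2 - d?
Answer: -17365739317/102521993197 ≈ -0.16939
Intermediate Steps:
T(n) = -5 + n
t(K) = 27 - 3*(-3 + K)*(7 + K) (t(K) = 27 - 3*(K + 7)*((-2 - 1*1) + K) = 27 - 3*(7 + K)*((-2 - 1) + K) = 27 - 3*(7 + K)*(-3 + K) = 27 - 3*(-3 + K)*(7 + K))
v(J) = 99/J (v(J) = (90 - 12*(-5 + 2) - 3*(-5 + 2)²)/J = (90 - 12*(-3) - 3*(-3)²)/J = (90 + 36 - 3*9)/J = (90 + 36 - 27)/J = 99/J)
v(-169)/12583 + 8164/(-48211) = (99/(-169))/12583 + 8164/(-48211) = (99*(-1/169))*(1/12583) + 8164*(-1/48211) = -99/169*1/12583 - 8164/48211 = -99/2126527 - 8164/48211 = -17365739317/102521993197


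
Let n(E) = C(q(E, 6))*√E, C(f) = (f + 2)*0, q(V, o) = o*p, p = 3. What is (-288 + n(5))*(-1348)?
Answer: 388224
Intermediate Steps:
q(V, o) = 3*o (q(V, o) = o*3 = 3*o)
C(f) = 0 (C(f) = (2 + f)*0 = 0)
n(E) = 0 (n(E) = 0*√E = 0)
(-288 + n(5))*(-1348) = (-288 + 0)*(-1348) = -288*(-1348) = 388224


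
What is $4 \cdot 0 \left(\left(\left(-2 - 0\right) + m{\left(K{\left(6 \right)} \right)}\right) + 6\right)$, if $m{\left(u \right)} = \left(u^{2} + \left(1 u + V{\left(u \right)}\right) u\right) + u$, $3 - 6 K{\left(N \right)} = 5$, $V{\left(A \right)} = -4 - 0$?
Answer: $0$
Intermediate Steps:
$V{\left(A \right)} = -4$ ($V{\left(A \right)} = -4 + 0 = -4$)
$K{\left(N \right)} = - \frac{1}{3}$ ($K{\left(N \right)} = \frac{1}{2} - \frac{5}{6} = - \frac{1}{3}$)
$m{\left(u \right)} = u + u^{2} + u \left(-4 + u\right)$ ($m{\left(u \right)} = \left(u^{2} + \left(1 u - 4\right) u\right) + u = \left(u^{2} + \left(u - 4\right) u\right) + u = \left(u^{2} + \left(-4 + u\right) u\right) + u = \left(u^{2} + u \left(-4 + u\right)\right) + u = u + u^{2} + u \left(-4 + u\right)$)
$4 \cdot 0 \left(\left(\left(-2 - 0\right) + m{\left(K{\left(6 \right)} \right)}\right) + 6\right) = 4 \cdot 0 \left(\left(\left(-2 - 0\right) - \frac{-3 + 2 \left(- \frac{1}{3}\right)}{3}\right) + 6\right) = 0 \left(\left(\left(-2 + 0\right) - \frac{-3 - \frac{2}{3}}{3}\right) + 6\right) = 0 \left(\left(-2 - - \frac{11}{9}\right) + 6\right) = 0 \left(\left(-2 + \frac{11}{9}\right) + 6\right) = 0 \left(- \frac{7}{9} + 6\right) = 0 \cdot \frac{47}{9} = 0$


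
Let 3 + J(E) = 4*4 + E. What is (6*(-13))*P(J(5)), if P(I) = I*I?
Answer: -25272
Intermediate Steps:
J(E) = 13 + E (J(E) = -3 + (4*4 + E) = -3 + (16 + E) = 13 + E)
P(I) = I²
(6*(-13))*P(J(5)) = (6*(-13))*(13 + 5)² = -78*18² = -78*324 = -25272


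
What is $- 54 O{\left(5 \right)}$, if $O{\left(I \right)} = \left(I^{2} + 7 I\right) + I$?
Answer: $-3510$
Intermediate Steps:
$O{\left(I \right)} = I^{2} + 8 I$
$- 54 O{\left(5 \right)} = - 54 \cdot 5 \left(8 + 5\right) = - 54 \cdot 5 \cdot 13 = \left(-54\right) 65 = -3510$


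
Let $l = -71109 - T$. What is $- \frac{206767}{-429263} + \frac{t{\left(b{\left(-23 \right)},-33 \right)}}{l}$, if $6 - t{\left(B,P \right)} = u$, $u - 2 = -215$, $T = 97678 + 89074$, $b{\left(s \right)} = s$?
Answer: $\frac{53223136790}{110690186443} \approx 0.48083$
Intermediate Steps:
$T = 186752$
$l = -257861$ ($l = -71109 - 186752 = -257861$)
$u = -213$ ($u = 2 - 215 = -213$)
$t{\left(B,P \right)} = 219$ ($t{\left(B,P \right)} = 6 - -213 = 6 + 213 = 219$)
$- \frac{206767}{-429263} + \frac{t{\left(b{\left(-23 \right)},-33 \right)}}{l} = - \frac{206767}{-429263} + \frac{219}{-257861} = \left(-206767\right) \left(- \frac{1}{429263}\right) + 219 \left(- \frac{1}{257861}\right) = \frac{206767}{429263} - \frac{219}{257861} = \frac{53223136790}{110690186443}$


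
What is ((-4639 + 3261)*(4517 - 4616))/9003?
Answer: 45474/3001 ≈ 15.153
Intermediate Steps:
((-4639 + 3261)*(4517 - 4616))/9003 = -1378*(-99)*(1/9003) = 136422*(1/9003) = 45474/3001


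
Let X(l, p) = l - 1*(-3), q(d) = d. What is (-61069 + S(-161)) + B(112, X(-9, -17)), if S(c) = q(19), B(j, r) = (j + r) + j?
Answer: -60832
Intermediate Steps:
X(l, p) = 3 + l (X(l, p) = l + 3 = 3 + l)
B(j, r) = r + 2*j
S(c) = 19
(-61069 + S(-161)) + B(112, X(-9, -17)) = (-61069 + 19) + ((3 - 9) + 2*112) = -61050 + (-6 + 224) = -61050 + 218 = -60832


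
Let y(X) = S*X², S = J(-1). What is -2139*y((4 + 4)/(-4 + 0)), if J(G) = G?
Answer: 8556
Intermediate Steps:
S = -1
y(X) = -X²
-2139*y((4 + 4)/(-4 + 0)) = -(-2139)*((4 + 4)/(-4 + 0))² = -(-2139)*(8/(-4))² = -(-2139)*(8*(-¼))² = -(-2139)*(-2)² = -(-2139)*4 = -2139*(-4) = 8556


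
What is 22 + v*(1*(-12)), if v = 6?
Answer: -50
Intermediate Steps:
22 + v*(1*(-12)) = 22 + 6*(1*(-12)) = 22 + 6*(-12) = 22 - 72 = -50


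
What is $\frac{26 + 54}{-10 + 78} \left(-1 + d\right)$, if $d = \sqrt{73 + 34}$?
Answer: $- \frac{20}{17} + \frac{20 \sqrt{107}}{17} \approx 10.993$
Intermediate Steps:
$d = \sqrt{107} \approx 10.344$
$\frac{26 + 54}{-10 + 78} \left(-1 + d\right) = \frac{26 + 54}{-10 + 78} \left(-1 + \sqrt{107}\right) = \frac{80}{68} \left(-1 + \sqrt{107}\right) = 80 \cdot \frac{1}{68} \left(-1 + \sqrt{107}\right) = \frac{20 \left(-1 + \sqrt{107}\right)}{17} = - \frac{20}{17} + \frac{20 \sqrt{107}}{17}$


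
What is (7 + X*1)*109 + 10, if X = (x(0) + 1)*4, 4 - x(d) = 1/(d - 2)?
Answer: 3171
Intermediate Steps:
x(d) = 4 - 1/(-2 + d) (x(d) = 4 - 1/(d - 2) = 4 - 1/(-2 + d))
X = 22 (X = ((-9 + 4*0)/(-2 + 0) + 1)*4 = ((-9 + 0)/(-2) + 1)*4 = (-½*(-9) + 1)*4 = (9/2 + 1)*4 = (11/2)*4 = 22)
(7 + X*1)*109 + 10 = (7 + 22*1)*109 + 10 = (7 + 22)*109 + 10 = 29*109 + 10 = 3161 + 10 = 3171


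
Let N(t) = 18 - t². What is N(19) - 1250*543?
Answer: -679093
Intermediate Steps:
N(19) - 1250*543 = (18 - 1*19²) - 1250*543 = (18 - 1*361) - 678750 = (18 - 361) - 678750 = -343 - 678750 = -679093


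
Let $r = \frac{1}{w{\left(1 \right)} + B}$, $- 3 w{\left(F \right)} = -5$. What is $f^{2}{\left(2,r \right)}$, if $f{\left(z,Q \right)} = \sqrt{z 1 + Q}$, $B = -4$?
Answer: $\frac{11}{7} \approx 1.5714$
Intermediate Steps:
$w{\left(F \right)} = \frac{5}{3}$ ($w{\left(F \right)} = \left(- \frac{1}{3}\right) \left(-5\right) = \frac{5}{3}$)
$r = - \frac{3}{7}$ ($r = \frac{1}{\frac{5}{3} - 4} = \frac{1}{- \frac{7}{3}} = - \frac{3}{7} \approx -0.42857$)
$f{\left(z,Q \right)} = \sqrt{Q + z}$ ($f{\left(z,Q \right)} = \sqrt{z + Q} = \sqrt{Q + z}$)
$f^{2}{\left(2,r \right)} = \left(\sqrt{- \frac{3}{7} + 2}\right)^{2} = \left(\sqrt{\frac{11}{7}}\right)^{2} = \left(\frac{\sqrt{77}}{7}\right)^{2} = \frac{11}{7}$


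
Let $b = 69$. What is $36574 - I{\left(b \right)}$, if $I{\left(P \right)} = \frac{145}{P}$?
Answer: $\frac{2523461}{69} \approx 36572.0$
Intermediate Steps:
$36574 - I{\left(b \right)} = 36574 - \frac{145}{69} = \frac{2523461}{69}$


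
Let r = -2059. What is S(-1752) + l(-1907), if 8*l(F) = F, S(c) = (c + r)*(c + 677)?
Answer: 32772693/8 ≈ 4.0966e+6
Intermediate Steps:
S(c) = (-2059 + c)*(677 + c) (S(c) = (c - 2059)*(c + 677) = (-2059 + c)*(677 + c))
l(F) = F/8
S(-1752) + l(-1907) = (-1393943 + (-1752)² - 1382*(-1752)) + (⅛)*(-1907) = (-1393943 + 3069504 + 2421264) - 1907/8 = 4096825 - 1907/8 = 32772693/8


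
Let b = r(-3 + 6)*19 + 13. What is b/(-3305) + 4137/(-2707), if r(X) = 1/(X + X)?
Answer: -82299289/53679810 ≈ -1.5332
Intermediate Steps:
r(X) = 1/(2*X)
b = 97/6 (b = (1/(2*(-3 + 6)))*19 + 13 = ((½)/3)*19 + 13 = ((½)*(⅓))*19 + 13 = (⅙)*19 + 13 = 19/6 + 13 = 97/6 ≈ 16.167)
b/(-3305) + 4137/(-2707) = (97/6)/(-3305) + 4137/(-2707) = (97/6)*(-1/3305) + 4137*(-1/2707) = -97/19830 - 4137/2707 = -82299289/53679810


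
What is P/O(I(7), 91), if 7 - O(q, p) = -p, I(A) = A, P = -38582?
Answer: -19291/49 ≈ -393.69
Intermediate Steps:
O(q, p) = 7 + p (O(q, p) = 7 - (-1)*p = 7 + p)
P/O(I(7), 91) = -38582/(7 + 91) = -38582/98 = -38582*1/98 = -19291/49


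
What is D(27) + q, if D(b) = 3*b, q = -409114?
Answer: -409033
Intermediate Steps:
D(27) + q = 3*27 - 409114 = 81 - 409114 = -409033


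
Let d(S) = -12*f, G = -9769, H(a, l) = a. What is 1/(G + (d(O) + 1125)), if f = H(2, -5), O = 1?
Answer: -1/8668 ≈ -0.00011537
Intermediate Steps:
f = 2
d(S) = -24 (d(S) = -12*2 = -24)
1/(G + (d(O) + 1125)) = 1/(-9769 + (-24 + 1125)) = 1/(-9769 + 1101) = 1/(-8668) = -1/8668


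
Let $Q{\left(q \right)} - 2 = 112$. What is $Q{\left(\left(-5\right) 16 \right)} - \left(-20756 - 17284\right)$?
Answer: $38154$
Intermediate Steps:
$Q{\left(q \right)} = 114$ ($Q{\left(q \right)} = 2 + 112 = 114$)
$Q{\left(\left(-5\right) 16 \right)} - \left(-20756 - 17284\right) = 114 - \left(-20756 - 17284\right) = 114 - -38040 = 114 + 38040 = 38154$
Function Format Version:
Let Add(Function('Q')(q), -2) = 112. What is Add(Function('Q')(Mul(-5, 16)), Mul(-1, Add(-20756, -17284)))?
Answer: 38154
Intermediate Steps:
Function('Q')(q) = 114 (Function('Q')(q) = Add(2, 112) = 114)
Add(Function('Q')(Mul(-5, 16)), Mul(-1, Add(-20756, -17284))) = Add(114, Mul(-1, Add(-20756, -17284))) = Add(114, Mul(-1, -38040)) = Add(114, 38040) = 38154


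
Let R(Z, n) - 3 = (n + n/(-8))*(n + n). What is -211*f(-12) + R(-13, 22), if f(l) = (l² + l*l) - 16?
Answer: -56542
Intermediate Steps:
R(Z, n) = 3 + 7*n²/4 (R(Z, n) = 3 + (n + n/(-8))*(n + n) = 3 + (n + n*(-⅛))*(2*n) = 3 + (n - n/8)*(2*n) = 3 + (7*n/8)*(2*n) = 3 + 7*n²/4)
f(l) = -16 + 2*l² (f(l) = (l² + l²) - 16 = 2*l² - 16 = -16 + 2*l²)
-211*f(-12) + R(-13, 22) = -211*(-16 + 2*(-12)²) + (3 + (7/4)*22²) = -211*(-16 + 2*144) + (3 + (7/4)*484) = -211*(-16 + 288) + (3 + 847) = -211*272 + 850 = -57392 + 850 = -56542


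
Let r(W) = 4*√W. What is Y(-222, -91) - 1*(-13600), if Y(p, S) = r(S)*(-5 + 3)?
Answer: 13600 - 8*I*√91 ≈ 13600.0 - 76.315*I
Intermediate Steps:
Y(p, S) = -8*√S (Y(p, S) = (4*√S)*(-5 + 3) = (4*√S)*(-2) = -8*√S)
Y(-222, -91) - 1*(-13600) = -8*I*√91 - 1*(-13600) = -8*I*√91 + 13600 = 13600 - 8*I*√91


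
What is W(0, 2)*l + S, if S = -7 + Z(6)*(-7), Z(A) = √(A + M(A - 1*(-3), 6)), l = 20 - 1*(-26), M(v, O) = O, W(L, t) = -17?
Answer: -789 - 14*√3 ≈ -813.25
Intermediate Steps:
l = 46 (l = 20 + 26 = 46)
Z(A) = √(6 + A) (Z(A) = √(A + 6) = √(6 + A))
S = -7 - 14*√3 (S = -7 + √(6 + 6)*(-7) = -7 + √12*(-7) = -7 + (2*√3)*(-7) = -7 - 14*√3 ≈ -31.249)
W(0, 2)*l + S = -17*46 + (-7 - 14*√3) = -782 + (-7 - 14*√3) = -789 - 14*√3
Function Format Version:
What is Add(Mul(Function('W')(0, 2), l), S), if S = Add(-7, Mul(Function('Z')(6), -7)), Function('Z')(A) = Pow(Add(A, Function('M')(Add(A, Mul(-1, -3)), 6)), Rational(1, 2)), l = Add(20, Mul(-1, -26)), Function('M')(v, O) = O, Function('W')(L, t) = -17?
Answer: Add(-789, Mul(-14, Pow(3, Rational(1, 2)))) ≈ -813.25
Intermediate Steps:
l = 46 (l = Add(20, 26) = 46)
Function('Z')(A) = Pow(Add(6, A), Rational(1, 2)) (Function('Z')(A) = Pow(Add(A, 6), Rational(1, 2)) = Pow(Add(6, A), Rational(1, 2)))
S = Add(-7, Mul(-14, Pow(3, Rational(1, 2)))) (S = Add(-7, Mul(Pow(Add(6, 6), Rational(1, 2)), -7)) = Add(-7, Mul(Pow(12, Rational(1, 2)), -7)) = Add(-7, Mul(Mul(2, Pow(3, Rational(1, 2))), -7)) = Add(-7, Mul(-14, Pow(3, Rational(1, 2)))) ≈ -31.249)
Add(Mul(Function('W')(0, 2), l), S) = Add(Mul(-17, 46), Add(-7, Mul(-14, Pow(3, Rational(1, 2))))) = Add(-782, Add(-7, Mul(-14, Pow(3, Rational(1, 2))))) = Add(-789, Mul(-14, Pow(3, Rational(1, 2))))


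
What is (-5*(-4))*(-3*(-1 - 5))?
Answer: 360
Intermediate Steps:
(-5*(-4))*(-3*(-1 - 5)) = 20*(-3*(-6)) = 20*18 = 360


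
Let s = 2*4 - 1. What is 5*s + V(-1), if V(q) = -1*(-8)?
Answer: 43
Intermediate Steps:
V(q) = 8
s = 7 (s = 8 - 1 = 7)
5*s + V(-1) = 5*7 + 8 = 35 + 8 = 43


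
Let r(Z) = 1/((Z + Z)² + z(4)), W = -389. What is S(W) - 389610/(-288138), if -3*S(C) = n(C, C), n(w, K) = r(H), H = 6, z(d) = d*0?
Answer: 28003897/20745936 ≈ 1.3498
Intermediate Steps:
z(d) = 0
r(Z) = 1/(4*Z²) (r(Z) = 1/((Z + Z)² + 0) = 1/((2*Z)² + 0) = 1/(4*Z² + 0) = 1/(4*Z²))
n(w, K) = 1/144 (n(w, K) = (¼)/6² = (¼)*(1/36) = 1/144)
S(C) = -1/432 (S(C) = -⅓*1/144 = -1/432)
S(W) - 389610/(-288138) = -1/432 - 389610/(-288138) = -1/432 - 389610*(-1/288138) = -1/432 + 64935/48023 = 28003897/20745936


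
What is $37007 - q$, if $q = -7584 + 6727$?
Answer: $37864$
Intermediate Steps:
$q = -857$
$37007 - q = 37007 - -857 = 37007 + 857 = 37864$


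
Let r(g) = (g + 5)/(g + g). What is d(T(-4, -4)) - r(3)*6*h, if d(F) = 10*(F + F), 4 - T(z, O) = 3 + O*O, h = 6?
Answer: -348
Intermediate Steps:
r(g) = (5 + g)/(2*g) (r(g) = (5 + g)/((2*g)) = (5 + g)*(1/(2*g)) = (5 + g)/(2*g))
T(z, O) = 1 - O² (T(z, O) = 4 - (3 + O*O) = 4 - (3 + O²) = 4 + (-3 - O²) = 1 - O²)
d(F) = 20*F (d(F) = 10*(2*F) = 20*F)
d(T(-4, -4)) - r(3)*6*h = 20*(1 - 1*(-4)²) - ((½)*(5 + 3)/3)*6*6 = 20*(1 - 1*16) - ((½)*(⅓)*8)*6*6 = 20*(1 - 16) - (4/3)*6*6 = 20*(-15) - 8*6 = -300 - 1*48 = -300 - 48 = -348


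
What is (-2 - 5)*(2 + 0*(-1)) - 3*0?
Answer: -14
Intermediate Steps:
(-2 - 5)*(2 + 0*(-1)) - 3*0 = -7*(2 + 0) + 0 = -7*2 + 0 = -14 + 0 = -14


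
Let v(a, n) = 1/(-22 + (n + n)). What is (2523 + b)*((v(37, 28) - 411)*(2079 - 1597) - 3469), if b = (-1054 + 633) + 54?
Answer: -7387460696/17 ≈ -4.3456e+8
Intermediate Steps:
v(a, n) = 1/(-22 + 2*n)
b = -367 (b = -421 + 54 = -367)
(2523 + b)*((v(37, 28) - 411)*(2079 - 1597) - 3469) = (2523 - 367)*((1/(2*(-11 + 28)) - 411)*(2079 - 1597) - 3469) = 2156*(((½)/17 - 411)*482 - 3469) = 2156*(((½)*(1/17) - 411)*482 - 3469) = 2156*((1/34 - 411)*482 - 3469) = 2156*(-13973/34*482 - 3469) = 2156*(-3367493/17 - 3469) = 2156*(-3426466/17) = -7387460696/17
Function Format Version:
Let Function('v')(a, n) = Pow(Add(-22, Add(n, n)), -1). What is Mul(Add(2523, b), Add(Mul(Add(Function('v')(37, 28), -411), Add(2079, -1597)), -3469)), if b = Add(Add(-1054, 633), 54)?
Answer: Rational(-7387460696, 17) ≈ -4.3456e+8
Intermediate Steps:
Function('v')(a, n) = Pow(Add(-22, Mul(2, n)), -1)
b = -367 (b = Add(-421, 54) = -367)
Mul(Add(2523, b), Add(Mul(Add(Function('v')(37, 28), -411), Add(2079, -1597)), -3469)) = Mul(Add(2523, -367), Add(Mul(Add(Mul(Rational(1, 2), Pow(Add(-11, 28), -1)), -411), Add(2079, -1597)), -3469)) = Mul(2156, Add(Mul(Add(Mul(Rational(1, 2), Pow(17, -1)), -411), 482), -3469)) = Mul(2156, Add(Mul(Add(Mul(Rational(1, 2), Rational(1, 17)), -411), 482), -3469)) = Mul(2156, Add(Mul(Add(Rational(1, 34), -411), 482), -3469)) = Mul(2156, Add(Mul(Rational(-13973, 34), 482), -3469)) = Mul(2156, Add(Rational(-3367493, 17), -3469)) = Mul(2156, Rational(-3426466, 17)) = Rational(-7387460696, 17)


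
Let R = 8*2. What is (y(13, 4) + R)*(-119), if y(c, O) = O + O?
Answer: -2856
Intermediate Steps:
y(c, O) = 2*O
R = 16
(y(13, 4) + R)*(-119) = (2*4 + 16)*(-119) = (8 + 16)*(-119) = 24*(-119) = -2856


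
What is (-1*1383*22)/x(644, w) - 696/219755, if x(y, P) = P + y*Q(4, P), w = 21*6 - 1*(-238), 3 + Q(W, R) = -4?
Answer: 3341690703/455332360 ≈ 7.3390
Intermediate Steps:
Q(W, R) = -7 (Q(W, R) = -3 - 4 = -7)
w = 364 (w = 126 + 238 = 364)
x(y, P) = P - 7*y (x(y, P) = P + y*(-7) = P - 7*y)
(-1*1383*22)/x(644, w) - 696/219755 = (-1*1383*22)/(364 - 7*644) - 696/219755 = (-1383*22)/(364 - 4508) - 696*1/219755 = -30426/(-4144) - 696/219755 = -30426*(-1/4144) - 696/219755 = 15213/2072 - 696/219755 = 3341690703/455332360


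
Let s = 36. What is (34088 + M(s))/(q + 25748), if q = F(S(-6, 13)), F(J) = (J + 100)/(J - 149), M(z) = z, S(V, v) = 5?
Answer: 1637952/1235869 ≈ 1.3253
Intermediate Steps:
F(J) = (100 + J)/(-149 + J)
q = -35/48 (q = (100 + 5)/(-149 + 5) = 105/(-144) = -1/144*105 = -35/48 ≈ -0.72917)
(34088 + M(s))/(q + 25748) = (34088 + 36)/(-35/48 + 25748) = 34124/(1235869/48) = 34124*(48/1235869) = 1637952/1235869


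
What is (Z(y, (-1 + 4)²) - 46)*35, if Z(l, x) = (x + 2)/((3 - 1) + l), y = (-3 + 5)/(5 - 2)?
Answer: -11725/8 ≈ -1465.6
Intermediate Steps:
y = ⅔ (y = 2/3 = 2*(⅓) = ⅔ ≈ 0.66667)
Z(l, x) = (2 + x)/(2 + l)
(Z(y, (-1 + 4)²) - 46)*35 = ((2 + (-1 + 4)²)/(2 + ⅔) - 46)*35 = ((2 + 3²)/(8/3) - 46)*35 = (3*(2 + 9)/8 - 46)*35 = ((3/8)*11 - 46)*35 = (33/8 - 46)*35 = -335/8*35 = -11725/8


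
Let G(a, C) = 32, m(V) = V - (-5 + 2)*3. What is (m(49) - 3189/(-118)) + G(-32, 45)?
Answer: 13809/118 ≈ 117.03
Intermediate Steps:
m(V) = 9 + V (m(V) = V - (-3)*3 = V - 1*(-9) = V + 9 = 9 + V)
(m(49) - 3189/(-118)) + G(-32, 45) = ((9 + 49) - 3189/(-118)) + 32 = (58 - 3189*(-1/118)) + 32 = (58 + 3189/118) + 32 = 10033/118 + 32 = 13809/118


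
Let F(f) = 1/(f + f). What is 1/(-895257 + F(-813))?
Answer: -1626/1455687883 ≈ -1.1170e-6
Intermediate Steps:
F(f) = 1/(2*f)
1/(-895257 + F(-813)) = 1/(-895257 + (½)/(-813)) = 1/(-895257 + (½)*(-1/813)) = 1/(-895257 - 1/1626) = 1/(-1455687883/1626) = -1626/1455687883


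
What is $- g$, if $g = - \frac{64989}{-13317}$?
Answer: $- \frac{21663}{4439} \approx -4.8801$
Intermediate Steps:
$g = \frac{21663}{4439}$ ($g = \left(-64989\right) \left(- \frac{1}{13317}\right) = \frac{21663}{4439} \approx 4.8801$)
$- g = \left(-1\right) \frac{21663}{4439} = - \frac{21663}{4439}$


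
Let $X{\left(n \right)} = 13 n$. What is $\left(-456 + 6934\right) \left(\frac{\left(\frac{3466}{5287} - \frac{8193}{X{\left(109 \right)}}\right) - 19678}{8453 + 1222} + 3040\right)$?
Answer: $\frac{158493485375039998}{8053554925} \approx 1.968 \cdot 10^{7}$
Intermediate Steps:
$\left(-456 + 6934\right) \left(\frac{\left(\frac{3466}{5287} - \frac{8193}{X{\left(109 \right)}}\right) - 19678}{8453 + 1222} + 3040\right) = \left(-456 + 6934\right) \left(\frac{\left(\frac{3466}{5287} - \frac{8193}{13 \cdot 109}\right) - 19678}{8453 + 1222} + 3040\right) = 6478 \left(\frac{\left(3466 \cdot \frac{1}{5287} - \frac{8193}{1417}\right) - 19678}{9675} + 3040\right) = 6478 \left(\left(\left(\frac{3466}{5287} - \frac{8193}{1417}\right) - 19678\right) \frac{1}{9675} + 3040\right) = 6478 \left(\left(- \frac{38405069}{7491679} - 19678\right) \frac{1}{9675} + 3040\right) = 6478 \left(\left(- \frac{147459664431}{7491679}\right) \frac{1}{9675} + 3040\right) = 6478 \left(- \frac{16384407159}{8053554925} + 3040\right) = 6478 \cdot \frac{24466422564841}{8053554925} = \frac{158493485375039998}{8053554925}$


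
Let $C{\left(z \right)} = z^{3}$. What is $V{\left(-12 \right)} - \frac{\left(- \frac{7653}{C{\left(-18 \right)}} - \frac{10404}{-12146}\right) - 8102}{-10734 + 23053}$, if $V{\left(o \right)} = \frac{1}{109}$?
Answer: $\frac{10568659488245}{15852636262152} \approx 0.66668$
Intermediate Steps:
$V{\left(o \right)} = \frac{1}{109}$
$V{\left(-12 \right)} - \frac{\left(- \frac{7653}{C{\left(-18 \right)}} - \frac{10404}{-12146}\right) - 8102}{-10734 + 23053} = \frac{1}{109} - \frac{\left(- \frac{7653}{\left(-18\right)^{3}} - \frac{10404}{-12146}\right) - 8102}{-10734 + 23053} = \frac{1}{109} - \frac{\left(- \frac{7653}{-5832} - - \frac{5202}{6073}\right) - 8102}{12319} = \frac{1}{109} - \left(\left(\left(-7653\right) \left(- \frac{1}{5832}\right) + \frac{5202}{6073}\right) - 8102\right) \frac{1}{12319} = \frac{1}{109} - \left(\left(\frac{2551}{1944} + \frac{5202}{6073}\right) - 8102\right) \frac{1}{12319} = \frac{1}{109} - \left(\frac{25604911}{11805912} - 8102\right) \frac{1}{12319} = \frac{1}{109} - \left(- \frac{95625894113}{11805912}\right) \frac{1}{12319} = \frac{1}{109} - - \frac{95625894113}{145437029928} = \frac{1}{109} + \frac{95625894113}{145437029928} = \frac{10568659488245}{15852636262152}$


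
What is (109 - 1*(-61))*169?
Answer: 28730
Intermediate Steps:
(109 - 1*(-61))*169 = (109 + 61)*169 = 170*169 = 28730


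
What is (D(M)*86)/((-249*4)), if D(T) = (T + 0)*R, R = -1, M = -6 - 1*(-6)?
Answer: 0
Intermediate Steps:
M = 0 (M = -6 + 6 = 0)
D(T) = -T (D(T) = (T + 0)*(-1) = T*(-1) = -T)
(D(M)*86)/((-249*4)) = (-1*0*86)/((-249*4)) = (0*86)/(-996) = 0*(-1/996) = 0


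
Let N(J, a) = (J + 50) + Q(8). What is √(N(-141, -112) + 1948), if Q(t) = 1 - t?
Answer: 5*√74 ≈ 43.012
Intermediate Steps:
N(J, a) = 43 + J (N(J, a) = (J + 50) + (1 - 1*8) = (50 + J) + (1 - 8) = (50 + J) - 7 = 43 + J)
√(N(-141, -112) + 1948) = √((43 - 141) + 1948) = √(-98 + 1948) = √1850 = 5*√74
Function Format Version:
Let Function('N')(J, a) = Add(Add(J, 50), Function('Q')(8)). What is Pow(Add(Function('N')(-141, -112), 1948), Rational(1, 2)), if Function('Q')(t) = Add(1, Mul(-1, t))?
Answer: Mul(5, Pow(74, Rational(1, 2))) ≈ 43.012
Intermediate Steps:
Function('N')(J, a) = Add(43, J) (Function('N')(J, a) = Add(Add(J, 50), Add(1, Mul(-1, 8))) = Add(Add(50, J), Add(1, -8)) = Add(Add(50, J), -7) = Add(43, J))
Pow(Add(Function('N')(-141, -112), 1948), Rational(1, 2)) = Pow(Add(Add(43, -141), 1948), Rational(1, 2)) = Pow(Add(-98, 1948), Rational(1, 2)) = Pow(1850, Rational(1, 2)) = Mul(5, Pow(74, Rational(1, 2)))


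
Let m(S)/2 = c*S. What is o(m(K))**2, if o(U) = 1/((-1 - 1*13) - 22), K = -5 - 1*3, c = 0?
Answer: 1/1296 ≈ 0.00077160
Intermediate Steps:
K = -8 (K = -5 - 3 = -8)
m(S) = 0 (m(S) = 2*(0*S) = 2*0 = 0)
o(U) = -1/36 (o(U) = 1/((-1 - 13) - 22) = 1/(-14 - 22) = 1/(-36) = -1/36)
o(m(K))**2 = (-1/36)**2 = 1/1296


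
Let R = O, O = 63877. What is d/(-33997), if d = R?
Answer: -63877/33997 ≈ -1.8789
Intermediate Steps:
R = 63877
d = 63877
d/(-33997) = 63877/(-33997) = 63877*(-1/33997) = -63877/33997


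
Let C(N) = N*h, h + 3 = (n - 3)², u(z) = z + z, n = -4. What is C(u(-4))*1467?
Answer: -539856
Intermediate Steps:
u(z) = 2*z
h = 46 (h = -3 + (-4 - 3)² = -3 + (-7)² = -3 + 49 = 46)
C(N) = 46*N (C(N) = N*46 = 46*N)
C(u(-4))*1467 = (46*(2*(-4)))*1467 = (46*(-8))*1467 = -368*1467 = -539856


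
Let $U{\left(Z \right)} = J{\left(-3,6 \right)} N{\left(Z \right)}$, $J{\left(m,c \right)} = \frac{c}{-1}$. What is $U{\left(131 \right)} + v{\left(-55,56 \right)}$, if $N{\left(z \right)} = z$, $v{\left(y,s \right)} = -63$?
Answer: $-849$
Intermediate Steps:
$J{\left(m,c \right)} = - c$ ($J{\left(m,c \right)} = c \left(-1\right) = - c$)
$U{\left(Z \right)} = - 6 Z$ ($U{\left(Z \right)} = \left(-1\right) 6 Z = - 6 Z$)
$U{\left(131 \right)} + v{\left(-55,56 \right)} = \left(-6\right) 131 - 63 = -786 - 63 = -849$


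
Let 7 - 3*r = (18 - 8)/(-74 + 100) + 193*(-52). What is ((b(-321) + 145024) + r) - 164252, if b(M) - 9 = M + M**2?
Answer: 1129031/13 ≈ 86849.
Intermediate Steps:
b(M) = 9 + M + M**2 (b(M) = 9 + (M + M**2) = 9 + M + M**2)
r = 43518/13 (r = 7/3 - ((18 - 8)/(-74 + 100) + 193*(-52))/3 = 7/3 - (10/26 - 10036)/3 = 7/3 - (10*(1/26) - 10036)/3 = 7/3 - (5/13 - 10036)/3 = 7/3 - 1/3*(-130463/13) = 7/3 + 130463/39 = 43518/13 ≈ 3347.5)
((b(-321) + 145024) + r) - 164252 = (((9 - 321 + (-321)**2) + 145024) + 43518/13) - 164252 = (((9 - 321 + 103041) + 145024) + 43518/13) - 164252 = ((102729 + 145024) + 43518/13) - 164252 = (247753 + 43518/13) - 164252 = 3264307/13 - 164252 = 1129031/13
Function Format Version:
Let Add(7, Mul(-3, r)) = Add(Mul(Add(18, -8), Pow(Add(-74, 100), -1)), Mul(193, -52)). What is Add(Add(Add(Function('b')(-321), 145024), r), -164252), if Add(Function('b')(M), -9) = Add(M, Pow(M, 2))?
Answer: Rational(1129031, 13) ≈ 86849.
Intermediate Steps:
Function('b')(M) = Add(9, M, Pow(M, 2)) (Function('b')(M) = Add(9, Add(M, Pow(M, 2))) = Add(9, M, Pow(M, 2)))
r = Rational(43518, 13) (r = Add(Rational(7, 3), Mul(Rational(-1, 3), Add(Mul(Add(18, -8), Pow(Add(-74, 100), -1)), Mul(193, -52)))) = Add(Rational(7, 3), Mul(Rational(-1, 3), Add(Mul(10, Pow(26, -1)), -10036))) = Add(Rational(7, 3), Mul(Rational(-1, 3), Add(Mul(10, Rational(1, 26)), -10036))) = Add(Rational(7, 3), Mul(Rational(-1, 3), Add(Rational(5, 13), -10036))) = Add(Rational(7, 3), Mul(Rational(-1, 3), Rational(-130463, 13))) = Add(Rational(7, 3), Rational(130463, 39)) = Rational(43518, 13) ≈ 3347.5)
Add(Add(Add(Function('b')(-321), 145024), r), -164252) = Add(Add(Add(Add(9, -321, Pow(-321, 2)), 145024), Rational(43518, 13)), -164252) = Add(Add(Add(Add(9, -321, 103041), 145024), Rational(43518, 13)), -164252) = Add(Add(Add(102729, 145024), Rational(43518, 13)), -164252) = Add(Add(247753, Rational(43518, 13)), -164252) = Add(Rational(3264307, 13), -164252) = Rational(1129031, 13)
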